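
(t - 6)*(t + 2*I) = t^2 - 6*t + 2*I*t - 12*I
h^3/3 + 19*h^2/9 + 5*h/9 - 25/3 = (h/3 + 1)*(h - 5/3)*(h + 5)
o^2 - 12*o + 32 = (o - 8)*(o - 4)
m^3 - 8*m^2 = m^2*(m - 8)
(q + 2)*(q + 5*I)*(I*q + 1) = I*q^3 - 4*q^2 + 2*I*q^2 - 8*q + 5*I*q + 10*I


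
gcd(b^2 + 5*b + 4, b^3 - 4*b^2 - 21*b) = 1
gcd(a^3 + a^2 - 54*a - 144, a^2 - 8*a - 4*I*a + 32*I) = a - 8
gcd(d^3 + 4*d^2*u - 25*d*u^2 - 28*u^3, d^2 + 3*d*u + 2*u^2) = d + u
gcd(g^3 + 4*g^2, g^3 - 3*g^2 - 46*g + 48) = 1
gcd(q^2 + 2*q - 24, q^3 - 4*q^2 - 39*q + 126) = q + 6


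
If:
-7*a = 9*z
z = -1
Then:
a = 9/7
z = -1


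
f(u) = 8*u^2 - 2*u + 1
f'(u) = 16*u - 2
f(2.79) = 57.69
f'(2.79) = 42.64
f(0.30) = 1.12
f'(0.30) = 2.80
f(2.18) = 34.66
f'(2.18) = 32.88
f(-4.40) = 164.68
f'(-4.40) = -72.40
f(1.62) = 18.76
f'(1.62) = 23.92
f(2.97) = 65.63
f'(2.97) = 45.52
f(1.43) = 14.50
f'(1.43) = 20.88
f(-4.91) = 203.68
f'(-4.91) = -80.56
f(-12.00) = 1177.00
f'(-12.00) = -194.00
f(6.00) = 277.00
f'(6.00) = 94.00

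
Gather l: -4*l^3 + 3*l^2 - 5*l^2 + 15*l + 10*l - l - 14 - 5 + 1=-4*l^3 - 2*l^2 + 24*l - 18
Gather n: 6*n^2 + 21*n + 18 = 6*n^2 + 21*n + 18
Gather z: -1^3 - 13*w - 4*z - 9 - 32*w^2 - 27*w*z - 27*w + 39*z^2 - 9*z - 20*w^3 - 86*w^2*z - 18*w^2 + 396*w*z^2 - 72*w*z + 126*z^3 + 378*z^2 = -20*w^3 - 50*w^2 - 40*w + 126*z^3 + z^2*(396*w + 417) + z*(-86*w^2 - 99*w - 13) - 10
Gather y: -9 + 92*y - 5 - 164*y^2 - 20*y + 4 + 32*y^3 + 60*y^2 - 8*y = 32*y^3 - 104*y^2 + 64*y - 10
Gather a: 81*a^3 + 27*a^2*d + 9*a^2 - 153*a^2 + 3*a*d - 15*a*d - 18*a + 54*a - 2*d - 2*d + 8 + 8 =81*a^3 + a^2*(27*d - 144) + a*(36 - 12*d) - 4*d + 16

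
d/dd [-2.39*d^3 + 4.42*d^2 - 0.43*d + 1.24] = -7.17*d^2 + 8.84*d - 0.43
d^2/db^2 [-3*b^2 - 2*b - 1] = -6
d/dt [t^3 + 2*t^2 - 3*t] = 3*t^2 + 4*t - 3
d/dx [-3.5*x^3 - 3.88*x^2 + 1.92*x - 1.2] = -10.5*x^2 - 7.76*x + 1.92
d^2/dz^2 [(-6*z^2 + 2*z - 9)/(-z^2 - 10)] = 2*(-2*z^3 - 153*z^2 + 60*z + 510)/(z^6 + 30*z^4 + 300*z^2 + 1000)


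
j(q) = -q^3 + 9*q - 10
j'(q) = 9 - 3*q^2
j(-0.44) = -13.87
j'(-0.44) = 8.42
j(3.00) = -10.00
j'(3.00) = -18.00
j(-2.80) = -13.25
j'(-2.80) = -14.52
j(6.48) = -223.78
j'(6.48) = -116.97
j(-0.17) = -11.53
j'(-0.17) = 8.91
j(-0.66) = -15.65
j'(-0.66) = 7.69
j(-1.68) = -20.38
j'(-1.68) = 0.53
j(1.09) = -1.49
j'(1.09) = 5.44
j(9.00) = -658.00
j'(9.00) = -234.00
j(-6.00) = 152.00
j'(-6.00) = -99.00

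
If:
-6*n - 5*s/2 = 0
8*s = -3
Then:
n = 5/32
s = -3/8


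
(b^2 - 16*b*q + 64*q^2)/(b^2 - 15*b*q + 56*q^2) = (-b + 8*q)/(-b + 7*q)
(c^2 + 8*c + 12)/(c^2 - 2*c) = (c^2 + 8*c + 12)/(c*(c - 2))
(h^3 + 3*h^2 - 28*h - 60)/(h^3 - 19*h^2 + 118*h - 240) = (h^2 + 8*h + 12)/(h^2 - 14*h + 48)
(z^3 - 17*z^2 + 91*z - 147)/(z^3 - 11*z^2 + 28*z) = (z^2 - 10*z + 21)/(z*(z - 4))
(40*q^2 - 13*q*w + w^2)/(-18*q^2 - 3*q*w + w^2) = (-40*q^2 + 13*q*w - w^2)/(18*q^2 + 3*q*w - w^2)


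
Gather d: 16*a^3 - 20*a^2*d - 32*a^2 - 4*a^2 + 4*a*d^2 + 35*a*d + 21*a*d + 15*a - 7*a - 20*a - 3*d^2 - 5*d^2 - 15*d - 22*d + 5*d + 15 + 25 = 16*a^3 - 36*a^2 - 12*a + d^2*(4*a - 8) + d*(-20*a^2 + 56*a - 32) + 40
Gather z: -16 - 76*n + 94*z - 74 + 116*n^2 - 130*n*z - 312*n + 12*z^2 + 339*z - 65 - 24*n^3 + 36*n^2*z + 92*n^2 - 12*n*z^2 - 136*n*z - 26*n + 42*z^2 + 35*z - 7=-24*n^3 + 208*n^2 - 414*n + z^2*(54 - 12*n) + z*(36*n^2 - 266*n + 468) - 162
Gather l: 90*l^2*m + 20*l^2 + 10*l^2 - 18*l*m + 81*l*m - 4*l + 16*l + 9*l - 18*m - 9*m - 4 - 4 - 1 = l^2*(90*m + 30) + l*(63*m + 21) - 27*m - 9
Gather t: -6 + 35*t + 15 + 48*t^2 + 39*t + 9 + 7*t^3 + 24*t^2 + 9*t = 7*t^3 + 72*t^2 + 83*t + 18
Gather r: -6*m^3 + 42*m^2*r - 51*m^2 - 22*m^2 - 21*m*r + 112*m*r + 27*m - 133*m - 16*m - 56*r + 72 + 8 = -6*m^3 - 73*m^2 - 122*m + r*(42*m^2 + 91*m - 56) + 80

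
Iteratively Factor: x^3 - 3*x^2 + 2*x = (x - 1)*(x^2 - 2*x) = (x - 2)*(x - 1)*(x)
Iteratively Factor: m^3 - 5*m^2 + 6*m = (m)*(m^2 - 5*m + 6) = m*(m - 3)*(m - 2)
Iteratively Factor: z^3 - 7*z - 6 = (z + 2)*(z^2 - 2*z - 3) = (z - 3)*(z + 2)*(z + 1)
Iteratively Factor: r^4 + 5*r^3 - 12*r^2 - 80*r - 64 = (r + 4)*(r^3 + r^2 - 16*r - 16) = (r + 4)^2*(r^2 - 3*r - 4) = (r + 1)*(r + 4)^2*(r - 4)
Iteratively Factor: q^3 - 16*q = (q)*(q^2 - 16) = q*(q - 4)*(q + 4)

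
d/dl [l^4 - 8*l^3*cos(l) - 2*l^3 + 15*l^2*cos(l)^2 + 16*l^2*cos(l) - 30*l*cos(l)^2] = 8*l^3*sin(l) + 4*l^3 - 16*l^2*sin(l) - 15*l^2*sin(2*l) - 24*l^2*cos(l) - 6*l^2 + 30*l*sin(2*l) + 30*l*cos(l)^2 + 32*l*cos(l) - 30*cos(l)^2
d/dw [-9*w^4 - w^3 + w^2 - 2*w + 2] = -36*w^3 - 3*w^2 + 2*w - 2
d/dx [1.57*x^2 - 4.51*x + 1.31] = 3.14*x - 4.51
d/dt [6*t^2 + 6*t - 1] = 12*t + 6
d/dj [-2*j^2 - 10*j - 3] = -4*j - 10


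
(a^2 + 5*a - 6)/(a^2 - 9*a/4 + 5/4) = 4*(a + 6)/(4*a - 5)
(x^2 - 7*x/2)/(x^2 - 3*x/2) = (2*x - 7)/(2*x - 3)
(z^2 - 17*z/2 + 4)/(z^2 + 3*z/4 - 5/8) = 4*(z - 8)/(4*z + 5)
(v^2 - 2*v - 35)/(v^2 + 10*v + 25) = (v - 7)/(v + 5)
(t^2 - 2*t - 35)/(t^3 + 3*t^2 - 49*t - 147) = (t + 5)/(t^2 + 10*t + 21)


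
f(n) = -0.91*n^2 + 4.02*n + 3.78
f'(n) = 4.02 - 1.82*n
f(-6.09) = -54.45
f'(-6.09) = 15.10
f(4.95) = 1.38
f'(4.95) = -4.99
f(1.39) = 7.61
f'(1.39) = 1.49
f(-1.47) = -4.10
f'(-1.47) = 6.70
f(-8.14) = -89.24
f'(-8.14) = 18.83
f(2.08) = 8.20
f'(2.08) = 0.23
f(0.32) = 4.97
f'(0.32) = 3.44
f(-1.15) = -2.05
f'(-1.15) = 6.11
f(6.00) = -4.86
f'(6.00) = -6.90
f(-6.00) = -53.10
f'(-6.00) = 14.94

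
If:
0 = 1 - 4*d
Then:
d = 1/4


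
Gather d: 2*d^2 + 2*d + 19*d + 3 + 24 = 2*d^2 + 21*d + 27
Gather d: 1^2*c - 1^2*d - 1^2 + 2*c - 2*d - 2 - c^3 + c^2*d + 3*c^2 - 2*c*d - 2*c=-c^3 + 3*c^2 + c + d*(c^2 - 2*c - 3) - 3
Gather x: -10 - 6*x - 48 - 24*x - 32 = -30*x - 90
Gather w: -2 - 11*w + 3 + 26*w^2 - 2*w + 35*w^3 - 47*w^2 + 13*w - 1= 35*w^3 - 21*w^2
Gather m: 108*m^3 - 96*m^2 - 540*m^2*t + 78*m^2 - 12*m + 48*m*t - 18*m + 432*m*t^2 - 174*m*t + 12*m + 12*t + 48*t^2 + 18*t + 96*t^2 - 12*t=108*m^3 + m^2*(-540*t - 18) + m*(432*t^2 - 126*t - 18) + 144*t^2 + 18*t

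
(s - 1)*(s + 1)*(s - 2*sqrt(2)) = s^3 - 2*sqrt(2)*s^2 - s + 2*sqrt(2)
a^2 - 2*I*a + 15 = (a - 5*I)*(a + 3*I)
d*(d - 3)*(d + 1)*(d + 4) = d^4 + 2*d^3 - 11*d^2 - 12*d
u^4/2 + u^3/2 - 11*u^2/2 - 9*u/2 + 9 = (u/2 + 1)*(u - 3)*(u - 1)*(u + 3)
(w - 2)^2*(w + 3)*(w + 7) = w^4 + 6*w^3 - 15*w^2 - 44*w + 84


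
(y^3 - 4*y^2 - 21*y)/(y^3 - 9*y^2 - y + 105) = y/(y - 5)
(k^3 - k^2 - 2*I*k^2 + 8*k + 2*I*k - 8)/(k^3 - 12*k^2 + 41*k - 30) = (k^2 - 2*I*k + 8)/(k^2 - 11*k + 30)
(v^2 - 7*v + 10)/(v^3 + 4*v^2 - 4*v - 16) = (v - 5)/(v^2 + 6*v + 8)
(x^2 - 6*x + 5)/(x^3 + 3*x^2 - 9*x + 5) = (x - 5)/(x^2 + 4*x - 5)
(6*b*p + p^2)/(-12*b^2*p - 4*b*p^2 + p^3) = (6*b + p)/(-12*b^2 - 4*b*p + p^2)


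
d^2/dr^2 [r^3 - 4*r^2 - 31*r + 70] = 6*r - 8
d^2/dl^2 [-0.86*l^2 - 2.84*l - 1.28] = -1.72000000000000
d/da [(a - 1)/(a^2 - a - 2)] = (a^2 - a - (a - 1)*(2*a - 1) - 2)/(-a^2 + a + 2)^2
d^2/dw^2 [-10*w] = 0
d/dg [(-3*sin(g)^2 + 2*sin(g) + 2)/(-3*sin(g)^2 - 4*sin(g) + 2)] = 6*(3*sin(g)^2 + 2)*cos(g)/(3*sin(g)^2 + 4*sin(g) - 2)^2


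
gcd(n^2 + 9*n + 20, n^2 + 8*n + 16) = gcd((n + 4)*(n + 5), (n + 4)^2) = n + 4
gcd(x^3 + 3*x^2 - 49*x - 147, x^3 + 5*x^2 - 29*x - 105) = x^2 + 10*x + 21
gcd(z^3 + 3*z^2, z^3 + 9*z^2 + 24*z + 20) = 1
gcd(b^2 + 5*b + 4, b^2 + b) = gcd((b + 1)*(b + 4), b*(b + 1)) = b + 1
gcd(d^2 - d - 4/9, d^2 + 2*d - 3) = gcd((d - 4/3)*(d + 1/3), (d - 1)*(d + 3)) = 1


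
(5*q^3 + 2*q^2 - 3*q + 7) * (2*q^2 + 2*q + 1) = 10*q^5 + 14*q^4 + 3*q^3 + 10*q^2 + 11*q + 7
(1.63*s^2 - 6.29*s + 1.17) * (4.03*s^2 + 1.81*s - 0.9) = 6.5689*s^4 - 22.3984*s^3 - 8.1368*s^2 + 7.7787*s - 1.053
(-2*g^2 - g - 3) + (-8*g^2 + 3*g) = -10*g^2 + 2*g - 3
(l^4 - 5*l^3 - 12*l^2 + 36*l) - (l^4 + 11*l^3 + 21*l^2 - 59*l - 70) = -16*l^3 - 33*l^2 + 95*l + 70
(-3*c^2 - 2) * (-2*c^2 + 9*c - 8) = 6*c^4 - 27*c^3 + 28*c^2 - 18*c + 16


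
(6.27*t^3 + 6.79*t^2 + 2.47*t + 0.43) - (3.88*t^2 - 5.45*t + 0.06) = 6.27*t^3 + 2.91*t^2 + 7.92*t + 0.37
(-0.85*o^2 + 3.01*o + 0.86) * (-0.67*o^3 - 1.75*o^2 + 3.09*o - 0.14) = 0.5695*o^5 - 0.5292*o^4 - 8.4702*o^3 + 7.9149*o^2 + 2.236*o - 0.1204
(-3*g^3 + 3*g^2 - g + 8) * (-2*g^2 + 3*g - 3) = 6*g^5 - 15*g^4 + 20*g^3 - 28*g^2 + 27*g - 24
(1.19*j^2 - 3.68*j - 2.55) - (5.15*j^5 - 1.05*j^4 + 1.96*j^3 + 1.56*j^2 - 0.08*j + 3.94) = -5.15*j^5 + 1.05*j^4 - 1.96*j^3 - 0.37*j^2 - 3.6*j - 6.49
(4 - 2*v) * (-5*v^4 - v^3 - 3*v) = 10*v^5 - 18*v^4 - 4*v^3 + 6*v^2 - 12*v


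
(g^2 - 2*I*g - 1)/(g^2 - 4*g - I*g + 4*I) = (g - I)/(g - 4)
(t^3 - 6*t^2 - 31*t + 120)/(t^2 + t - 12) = (t^2 - 3*t - 40)/(t + 4)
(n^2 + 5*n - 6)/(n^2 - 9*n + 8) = (n + 6)/(n - 8)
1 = 1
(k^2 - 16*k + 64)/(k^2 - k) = (k^2 - 16*k + 64)/(k*(k - 1))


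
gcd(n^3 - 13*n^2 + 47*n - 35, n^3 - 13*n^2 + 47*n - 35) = n^3 - 13*n^2 + 47*n - 35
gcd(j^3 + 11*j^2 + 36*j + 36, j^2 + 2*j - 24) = j + 6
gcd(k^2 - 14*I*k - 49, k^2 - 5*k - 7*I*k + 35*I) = k - 7*I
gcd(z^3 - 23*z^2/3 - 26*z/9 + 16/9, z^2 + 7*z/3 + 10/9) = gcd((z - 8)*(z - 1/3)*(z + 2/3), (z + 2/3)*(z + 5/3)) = z + 2/3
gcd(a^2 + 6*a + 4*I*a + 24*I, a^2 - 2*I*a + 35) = 1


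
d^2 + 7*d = d*(d + 7)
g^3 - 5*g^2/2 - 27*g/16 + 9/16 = (g - 3)*(g - 1/4)*(g + 3/4)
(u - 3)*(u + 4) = u^2 + u - 12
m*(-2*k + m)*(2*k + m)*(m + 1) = -4*k^2*m^2 - 4*k^2*m + m^4 + m^3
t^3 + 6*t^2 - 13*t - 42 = (t - 3)*(t + 2)*(t + 7)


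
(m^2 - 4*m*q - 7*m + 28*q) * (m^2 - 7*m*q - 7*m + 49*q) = m^4 - 11*m^3*q - 14*m^3 + 28*m^2*q^2 + 154*m^2*q + 49*m^2 - 392*m*q^2 - 539*m*q + 1372*q^2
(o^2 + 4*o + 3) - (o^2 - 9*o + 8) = 13*o - 5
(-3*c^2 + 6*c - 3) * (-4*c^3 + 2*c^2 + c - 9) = 12*c^5 - 30*c^4 + 21*c^3 + 27*c^2 - 57*c + 27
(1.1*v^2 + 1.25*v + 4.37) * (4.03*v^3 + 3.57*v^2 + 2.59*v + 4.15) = 4.433*v^5 + 8.9645*v^4 + 24.9226*v^3 + 23.4034*v^2 + 16.5058*v + 18.1355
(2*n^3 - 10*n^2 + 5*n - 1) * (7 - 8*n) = -16*n^4 + 94*n^3 - 110*n^2 + 43*n - 7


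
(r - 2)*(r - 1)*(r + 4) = r^3 + r^2 - 10*r + 8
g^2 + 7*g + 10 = (g + 2)*(g + 5)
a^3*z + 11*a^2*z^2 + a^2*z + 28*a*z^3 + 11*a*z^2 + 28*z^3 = (a + 4*z)*(a + 7*z)*(a*z + z)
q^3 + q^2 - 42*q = q*(q - 6)*(q + 7)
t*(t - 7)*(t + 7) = t^3 - 49*t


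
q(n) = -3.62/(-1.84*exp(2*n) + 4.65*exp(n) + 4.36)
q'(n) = -3.62*(3.68*exp(2*n) - 4.65*exp(n))/(-1.84*exp(2*n) + 4.65*exp(n) + 4.36)^2 = (16.833 - 13.3216*exp(n))*exp(n)/(-1.84*exp(2*n) + 4.65*exp(n) + 4.36)^2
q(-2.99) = -0.79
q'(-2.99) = 0.04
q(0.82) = -0.67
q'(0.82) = -1.03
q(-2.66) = -0.77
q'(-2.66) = 0.05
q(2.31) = 0.03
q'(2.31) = -0.06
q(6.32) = 0.00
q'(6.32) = -0.00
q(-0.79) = -0.59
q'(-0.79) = 0.13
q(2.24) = 0.03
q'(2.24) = -0.08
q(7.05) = 0.00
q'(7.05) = -0.00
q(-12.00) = -0.83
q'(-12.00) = 0.00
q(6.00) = 0.00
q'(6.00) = 0.00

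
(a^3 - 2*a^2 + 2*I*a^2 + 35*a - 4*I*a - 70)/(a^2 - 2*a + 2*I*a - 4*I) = (a^2 + 2*I*a + 35)/(a + 2*I)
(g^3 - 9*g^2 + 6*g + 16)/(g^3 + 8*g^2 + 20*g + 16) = (g^3 - 9*g^2 + 6*g + 16)/(g^3 + 8*g^2 + 20*g + 16)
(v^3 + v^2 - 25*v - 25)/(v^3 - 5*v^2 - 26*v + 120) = (v^2 - 4*v - 5)/(v^2 - 10*v + 24)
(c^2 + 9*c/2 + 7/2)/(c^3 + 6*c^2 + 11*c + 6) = (c + 7/2)/(c^2 + 5*c + 6)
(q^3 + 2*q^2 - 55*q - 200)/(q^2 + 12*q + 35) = (q^2 - 3*q - 40)/(q + 7)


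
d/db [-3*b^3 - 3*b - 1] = -9*b^2 - 3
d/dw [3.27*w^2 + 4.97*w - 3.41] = 6.54*w + 4.97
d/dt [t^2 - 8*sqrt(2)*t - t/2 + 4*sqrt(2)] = 2*t - 8*sqrt(2) - 1/2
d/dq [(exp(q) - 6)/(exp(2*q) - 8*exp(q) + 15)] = (-2*(exp(q) - 6)*(exp(q) - 4) + exp(2*q) - 8*exp(q) + 15)*exp(q)/(exp(2*q) - 8*exp(q) + 15)^2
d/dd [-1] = 0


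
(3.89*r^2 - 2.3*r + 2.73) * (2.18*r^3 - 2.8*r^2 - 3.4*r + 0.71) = 8.4802*r^5 - 15.906*r^4 - 0.834600000000001*r^3 + 2.9379*r^2 - 10.915*r + 1.9383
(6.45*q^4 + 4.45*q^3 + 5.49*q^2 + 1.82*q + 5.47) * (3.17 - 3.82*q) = -24.639*q^5 + 3.4475*q^4 - 6.8653*q^3 + 10.4509*q^2 - 15.126*q + 17.3399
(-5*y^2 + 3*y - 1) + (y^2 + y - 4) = -4*y^2 + 4*y - 5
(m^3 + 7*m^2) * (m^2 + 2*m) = m^5 + 9*m^4 + 14*m^3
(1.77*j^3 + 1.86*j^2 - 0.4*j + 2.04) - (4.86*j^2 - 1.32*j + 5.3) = 1.77*j^3 - 3.0*j^2 + 0.92*j - 3.26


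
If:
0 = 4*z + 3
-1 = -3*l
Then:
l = 1/3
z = -3/4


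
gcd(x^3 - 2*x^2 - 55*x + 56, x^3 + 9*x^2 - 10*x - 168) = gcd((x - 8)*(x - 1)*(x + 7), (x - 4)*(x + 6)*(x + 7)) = x + 7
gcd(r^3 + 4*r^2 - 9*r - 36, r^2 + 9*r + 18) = r + 3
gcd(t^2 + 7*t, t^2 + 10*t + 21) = t + 7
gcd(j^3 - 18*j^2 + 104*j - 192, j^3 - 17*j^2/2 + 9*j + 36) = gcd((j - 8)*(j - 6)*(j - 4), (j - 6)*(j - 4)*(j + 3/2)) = j^2 - 10*j + 24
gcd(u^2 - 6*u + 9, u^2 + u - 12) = u - 3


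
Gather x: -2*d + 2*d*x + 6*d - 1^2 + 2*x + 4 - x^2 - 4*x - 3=4*d - x^2 + x*(2*d - 2)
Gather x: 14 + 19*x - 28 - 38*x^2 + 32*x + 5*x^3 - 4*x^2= 5*x^3 - 42*x^2 + 51*x - 14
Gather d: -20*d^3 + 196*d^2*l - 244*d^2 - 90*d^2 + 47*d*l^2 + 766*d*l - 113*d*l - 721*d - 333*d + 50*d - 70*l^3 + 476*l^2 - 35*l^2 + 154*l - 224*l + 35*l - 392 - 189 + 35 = -20*d^3 + d^2*(196*l - 334) + d*(47*l^2 + 653*l - 1004) - 70*l^3 + 441*l^2 - 35*l - 546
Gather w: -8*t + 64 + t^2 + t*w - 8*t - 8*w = t^2 - 16*t + w*(t - 8) + 64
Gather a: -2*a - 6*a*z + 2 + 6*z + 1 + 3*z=a*(-6*z - 2) + 9*z + 3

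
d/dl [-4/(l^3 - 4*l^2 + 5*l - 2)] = 4*(3*l^2 - 8*l + 5)/(l^3 - 4*l^2 + 5*l - 2)^2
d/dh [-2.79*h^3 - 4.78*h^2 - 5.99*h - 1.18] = -8.37*h^2 - 9.56*h - 5.99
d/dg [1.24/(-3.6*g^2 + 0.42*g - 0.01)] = (8.928*g - 0.5208)/(3.6*g^2 - 0.42*g + 0.01)^2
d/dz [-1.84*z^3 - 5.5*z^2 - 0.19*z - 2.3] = -5.52*z^2 - 11.0*z - 0.19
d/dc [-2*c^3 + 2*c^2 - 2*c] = -6*c^2 + 4*c - 2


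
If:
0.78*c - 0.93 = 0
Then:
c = 1.19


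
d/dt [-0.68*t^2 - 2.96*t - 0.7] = -1.36*t - 2.96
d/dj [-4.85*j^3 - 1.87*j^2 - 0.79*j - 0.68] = -14.55*j^2 - 3.74*j - 0.79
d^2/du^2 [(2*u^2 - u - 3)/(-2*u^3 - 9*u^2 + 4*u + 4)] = 2*(-8*u^6 + 12*u^5 + 78*u^4 + 337*u^3 + 489*u^2 - 144*u + 108)/(8*u^9 + 108*u^8 + 438*u^7 + 249*u^6 - 1308*u^5 - 348*u^4 + 896*u^3 + 240*u^2 - 192*u - 64)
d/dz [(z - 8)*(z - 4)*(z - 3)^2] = 4*z^3 - 54*z^2 + 226*z - 300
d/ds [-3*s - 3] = -3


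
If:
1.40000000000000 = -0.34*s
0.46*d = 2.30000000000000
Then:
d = 5.00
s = -4.12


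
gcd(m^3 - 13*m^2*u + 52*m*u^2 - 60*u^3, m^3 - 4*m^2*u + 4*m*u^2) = -m + 2*u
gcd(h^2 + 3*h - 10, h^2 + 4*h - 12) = h - 2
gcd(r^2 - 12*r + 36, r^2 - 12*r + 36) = r^2 - 12*r + 36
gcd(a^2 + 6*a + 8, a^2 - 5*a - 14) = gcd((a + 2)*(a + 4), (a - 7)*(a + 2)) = a + 2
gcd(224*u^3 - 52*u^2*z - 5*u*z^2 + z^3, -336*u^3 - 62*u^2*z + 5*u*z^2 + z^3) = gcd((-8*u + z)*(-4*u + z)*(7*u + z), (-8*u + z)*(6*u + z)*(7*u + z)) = -56*u^2 - u*z + z^2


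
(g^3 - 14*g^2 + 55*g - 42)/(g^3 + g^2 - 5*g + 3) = (g^2 - 13*g + 42)/(g^2 + 2*g - 3)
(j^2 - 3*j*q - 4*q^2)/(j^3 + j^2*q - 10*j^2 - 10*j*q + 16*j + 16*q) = (j - 4*q)/(j^2 - 10*j + 16)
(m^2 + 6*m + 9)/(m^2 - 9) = (m + 3)/(m - 3)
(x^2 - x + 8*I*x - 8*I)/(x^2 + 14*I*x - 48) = (x - 1)/(x + 6*I)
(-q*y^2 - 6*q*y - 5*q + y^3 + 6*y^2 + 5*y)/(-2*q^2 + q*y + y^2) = (y^2 + 6*y + 5)/(2*q + y)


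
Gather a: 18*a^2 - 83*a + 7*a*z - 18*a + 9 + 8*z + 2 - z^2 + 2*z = 18*a^2 + a*(7*z - 101) - z^2 + 10*z + 11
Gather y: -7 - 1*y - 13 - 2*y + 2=-3*y - 18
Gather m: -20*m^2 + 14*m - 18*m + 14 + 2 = -20*m^2 - 4*m + 16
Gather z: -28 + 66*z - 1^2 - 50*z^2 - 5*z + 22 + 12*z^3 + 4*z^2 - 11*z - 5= 12*z^3 - 46*z^2 + 50*z - 12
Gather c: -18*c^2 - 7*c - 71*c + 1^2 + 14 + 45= -18*c^2 - 78*c + 60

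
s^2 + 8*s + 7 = (s + 1)*(s + 7)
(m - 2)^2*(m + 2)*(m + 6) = m^4 + 4*m^3 - 16*m^2 - 16*m + 48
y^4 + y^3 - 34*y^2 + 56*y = y*(y - 4)*(y - 2)*(y + 7)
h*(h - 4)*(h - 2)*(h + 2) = h^4 - 4*h^3 - 4*h^2 + 16*h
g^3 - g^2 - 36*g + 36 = (g - 6)*(g - 1)*(g + 6)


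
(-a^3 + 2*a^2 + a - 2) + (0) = -a^3 + 2*a^2 + a - 2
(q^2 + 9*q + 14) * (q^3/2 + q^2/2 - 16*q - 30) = q^5/2 + 5*q^4 - 9*q^3/2 - 167*q^2 - 494*q - 420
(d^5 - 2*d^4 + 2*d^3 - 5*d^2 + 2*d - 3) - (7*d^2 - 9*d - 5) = d^5 - 2*d^4 + 2*d^3 - 12*d^2 + 11*d + 2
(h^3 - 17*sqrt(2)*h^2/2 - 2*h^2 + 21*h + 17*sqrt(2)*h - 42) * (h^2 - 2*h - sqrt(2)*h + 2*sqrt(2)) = h^5 - 19*sqrt(2)*h^4/2 - 4*h^4 + 42*h^3 + 38*sqrt(2)*h^3 - 152*h^2 - 59*sqrt(2)*h^2 + 84*sqrt(2)*h + 152*h - 84*sqrt(2)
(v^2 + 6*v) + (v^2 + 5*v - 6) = 2*v^2 + 11*v - 6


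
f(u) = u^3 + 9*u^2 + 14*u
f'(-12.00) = 230.00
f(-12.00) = -600.00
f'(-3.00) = -13.00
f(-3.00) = 12.00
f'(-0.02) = 13.64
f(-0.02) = -0.28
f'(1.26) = 41.44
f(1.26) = 33.93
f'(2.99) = 94.64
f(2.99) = 149.05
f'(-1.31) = -4.43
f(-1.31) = -5.14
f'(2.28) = 70.64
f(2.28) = 90.56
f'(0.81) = 30.55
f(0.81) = 17.78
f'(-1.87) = -9.17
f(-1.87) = -1.25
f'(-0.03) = 13.46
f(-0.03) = -0.41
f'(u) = 3*u^2 + 18*u + 14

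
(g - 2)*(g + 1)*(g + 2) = g^3 + g^2 - 4*g - 4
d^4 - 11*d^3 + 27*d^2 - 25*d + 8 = (d - 8)*(d - 1)^3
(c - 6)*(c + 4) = c^2 - 2*c - 24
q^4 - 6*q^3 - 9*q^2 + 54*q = q*(q - 6)*(q - 3)*(q + 3)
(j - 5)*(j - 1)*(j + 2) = j^3 - 4*j^2 - 7*j + 10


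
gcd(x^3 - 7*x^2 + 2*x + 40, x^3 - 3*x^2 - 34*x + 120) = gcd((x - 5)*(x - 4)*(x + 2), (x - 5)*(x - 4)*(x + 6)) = x^2 - 9*x + 20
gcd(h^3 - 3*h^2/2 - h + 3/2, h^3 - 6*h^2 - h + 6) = h^2 - 1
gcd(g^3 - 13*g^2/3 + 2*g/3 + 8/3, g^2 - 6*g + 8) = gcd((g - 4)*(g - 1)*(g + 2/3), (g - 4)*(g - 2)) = g - 4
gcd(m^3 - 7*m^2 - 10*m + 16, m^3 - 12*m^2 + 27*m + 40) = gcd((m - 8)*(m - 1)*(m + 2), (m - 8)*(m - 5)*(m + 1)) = m - 8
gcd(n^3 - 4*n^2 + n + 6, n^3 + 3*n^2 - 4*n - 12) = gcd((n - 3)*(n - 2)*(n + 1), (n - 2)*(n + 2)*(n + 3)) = n - 2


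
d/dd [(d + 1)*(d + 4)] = 2*d + 5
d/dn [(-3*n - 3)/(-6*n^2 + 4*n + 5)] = 3*(6*n^2 - 4*n - 4*(n + 1)*(3*n - 1) - 5)/(-6*n^2 + 4*n + 5)^2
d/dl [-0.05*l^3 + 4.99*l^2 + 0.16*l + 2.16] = -0.15*l^2 + 9.98*l + 0.16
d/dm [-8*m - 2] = -8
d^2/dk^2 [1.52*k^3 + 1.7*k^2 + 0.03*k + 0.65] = 9.12*k + 3.4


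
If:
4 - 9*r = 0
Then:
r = 4/9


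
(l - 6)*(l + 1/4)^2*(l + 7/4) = l^4 - 15*l^3/4 - 201*l^2/16 - 353*l/64 - 21/32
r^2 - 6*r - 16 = (r - 8)*(r + 2)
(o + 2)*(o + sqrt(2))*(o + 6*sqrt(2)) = o^3 + 2*o^2 + 7*sqrt(2)*o^2 + 12*o + 14*sqrt(2)*o + 24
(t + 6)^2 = t^2 + 12*t + 36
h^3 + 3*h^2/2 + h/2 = h*(h + 1/2)*(h + 1)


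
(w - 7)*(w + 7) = w^2 - 49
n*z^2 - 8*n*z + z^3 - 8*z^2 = z*(n + z)*(z - 8)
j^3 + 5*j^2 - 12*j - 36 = (j - 3)*(j + 2)*(j + 6)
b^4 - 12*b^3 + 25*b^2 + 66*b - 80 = (b - 8)*(b - 5)*(b - 1)*(b + 2)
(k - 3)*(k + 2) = k^2 - k - 6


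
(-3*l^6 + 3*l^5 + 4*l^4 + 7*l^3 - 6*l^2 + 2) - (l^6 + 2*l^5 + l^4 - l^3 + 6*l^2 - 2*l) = -4*l^6 + l^5 + 3*l^4 + 8*l^3 - 12*l^2 + 2*l + 2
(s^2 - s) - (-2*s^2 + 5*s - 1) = 3*s^2 - 6*s + 1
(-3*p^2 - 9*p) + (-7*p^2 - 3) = -10*p^2 - 9*p - 3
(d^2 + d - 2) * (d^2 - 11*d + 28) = d^4 - 10*d^3 + 15*d^2 + 50*d - 56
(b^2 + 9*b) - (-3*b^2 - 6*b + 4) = 4*b^2 + 15*b - 4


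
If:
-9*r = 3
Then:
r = -1/3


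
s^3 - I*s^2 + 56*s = s*(s - 8*I)*(s + 7*I)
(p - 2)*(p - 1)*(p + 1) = p^3 - 2*p^2 - p + 2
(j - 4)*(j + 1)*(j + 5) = j^3 + 2*j^2 - 19*j - 20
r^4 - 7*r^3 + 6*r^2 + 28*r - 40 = (r - 5)*(r - 2)^2*(r + 2)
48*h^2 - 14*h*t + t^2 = (-8*h + t)*(-6*h + t)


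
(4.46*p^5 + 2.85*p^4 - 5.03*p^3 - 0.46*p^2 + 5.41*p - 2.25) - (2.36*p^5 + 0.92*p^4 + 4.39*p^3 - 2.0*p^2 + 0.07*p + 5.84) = 2.1*p^5 + 1.93*p^4 - 9.42*p^3 + 1.54*p^2 + 5.34*p - 8.09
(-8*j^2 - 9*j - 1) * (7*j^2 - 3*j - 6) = -56*j^4 - 39*j^3 + 68*j^2 + 57*j + 6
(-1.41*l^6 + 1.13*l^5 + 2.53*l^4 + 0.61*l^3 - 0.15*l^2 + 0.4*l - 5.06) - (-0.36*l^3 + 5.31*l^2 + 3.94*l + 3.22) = -1.41*l^6 + 1.13*l^5 + 2.53*l^4 + 0.97*l^3 - 5.46*l^2 - 3.54*l - 8.28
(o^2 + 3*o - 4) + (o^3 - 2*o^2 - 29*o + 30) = o^3 - o^2 - 26*o + 26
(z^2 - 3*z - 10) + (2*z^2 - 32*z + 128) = 3*z^2 - 35*z + 118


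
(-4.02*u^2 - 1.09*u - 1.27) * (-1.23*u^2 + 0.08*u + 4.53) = 4.9446*u^4 + 1.0191*u^3 - 16.7357*u^2 - 5.0393*u - 5.7531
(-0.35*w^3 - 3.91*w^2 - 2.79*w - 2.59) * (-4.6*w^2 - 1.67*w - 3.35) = 1.61*w^5 + 18.5705*w^4 + 20.5362*w^3 + 29.6718*w^2 + 13.6718*w + 8.6765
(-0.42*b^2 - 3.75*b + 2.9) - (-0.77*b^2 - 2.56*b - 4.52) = 0.35*b^2 - 1.19*b + 7.42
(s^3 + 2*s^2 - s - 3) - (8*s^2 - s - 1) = s^3 - 6*s^2 - 2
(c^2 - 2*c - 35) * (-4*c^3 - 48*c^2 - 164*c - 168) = -4*c^5 - 40*c^4 + 72*c^3 + 1840*c^2 + 6076*c + 5880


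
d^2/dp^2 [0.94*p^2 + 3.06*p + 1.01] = 1.88000000000000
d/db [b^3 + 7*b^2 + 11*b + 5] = 3*b^2 + 14*b + 11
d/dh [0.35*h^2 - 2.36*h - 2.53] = 0.7*h - 2.36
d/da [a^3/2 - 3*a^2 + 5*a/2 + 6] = 3*a^2/2 - 6*a + 5/2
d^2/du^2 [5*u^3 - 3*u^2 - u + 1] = 30*u - 6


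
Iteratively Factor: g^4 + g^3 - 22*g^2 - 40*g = (g + 2)*(g^3 - g^2 - 20*g) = (g + 2)*(g + 4)*(g^2 - 5*g) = g*(g + 2)*(g + 4)*(g - 5)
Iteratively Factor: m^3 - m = (m + 1)*(m^2 - m) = m*(m + 1)*(m - 1)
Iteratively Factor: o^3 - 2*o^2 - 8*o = (o + 2)*(o^2 - 4*o) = (o - 4)*(o + 2)*(o)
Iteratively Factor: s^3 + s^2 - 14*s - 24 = (s - 4)*(s^2 + 5*s + 6) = (s - 4)*(s + 2)*(s + 3)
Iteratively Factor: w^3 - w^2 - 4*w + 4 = (w - 2)*(w^2 + w - 2) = (w - 2)*(w + 2)*(w - 1)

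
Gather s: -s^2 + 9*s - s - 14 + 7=-s^2 + 8*s - 7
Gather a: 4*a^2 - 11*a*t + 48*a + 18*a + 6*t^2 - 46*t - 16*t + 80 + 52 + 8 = 4*a^2 + a*(66 - 11*t) + 6*t^2 - 62*t + 140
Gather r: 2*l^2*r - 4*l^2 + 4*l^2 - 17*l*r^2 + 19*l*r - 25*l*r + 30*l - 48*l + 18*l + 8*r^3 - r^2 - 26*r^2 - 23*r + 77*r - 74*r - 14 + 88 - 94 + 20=8*r^3 + r^2*(-17*l - 27) + r*(2*l^2 - 6*l - 20)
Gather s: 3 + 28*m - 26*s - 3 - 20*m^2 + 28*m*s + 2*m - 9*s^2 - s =-20*m^2 + 30*m - 9*s^2 + s*(28*m - 27)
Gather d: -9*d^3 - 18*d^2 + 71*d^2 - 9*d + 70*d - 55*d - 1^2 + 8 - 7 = -9*d^3 + 53*d^2 + 6*d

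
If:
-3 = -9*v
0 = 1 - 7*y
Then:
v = 1/3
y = 1/7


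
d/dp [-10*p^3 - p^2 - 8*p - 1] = -30*p^2 - 2*p - 8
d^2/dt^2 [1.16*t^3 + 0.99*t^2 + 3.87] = 6.96*t + 1.98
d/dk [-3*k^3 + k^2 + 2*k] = -9*k^2 + 2*k + 2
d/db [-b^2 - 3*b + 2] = -2*b - 3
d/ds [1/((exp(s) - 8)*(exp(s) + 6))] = 2*(1 - exp(s))*exp(s)/(exp(4*s) - 4*exp(3*s) - 92*exp(2*s) + 192*exp(s) + 2304)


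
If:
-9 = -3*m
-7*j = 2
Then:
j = -2/7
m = 3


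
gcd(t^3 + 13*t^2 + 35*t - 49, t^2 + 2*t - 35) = t + 7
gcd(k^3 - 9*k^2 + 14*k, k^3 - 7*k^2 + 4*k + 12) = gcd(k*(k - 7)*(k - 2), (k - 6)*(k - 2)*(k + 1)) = k - 2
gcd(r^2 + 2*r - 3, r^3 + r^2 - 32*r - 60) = 1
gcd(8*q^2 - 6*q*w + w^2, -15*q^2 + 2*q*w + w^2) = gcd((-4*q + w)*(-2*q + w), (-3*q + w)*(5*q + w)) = 1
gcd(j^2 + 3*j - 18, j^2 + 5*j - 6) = j + 6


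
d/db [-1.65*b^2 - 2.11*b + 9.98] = -3.3*b - 2.11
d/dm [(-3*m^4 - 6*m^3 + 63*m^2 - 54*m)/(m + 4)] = 3*(-3*m^4 - 20*m^3 - 3*m^2 + 168*m - 72)/(m^2 + 8*m + 16)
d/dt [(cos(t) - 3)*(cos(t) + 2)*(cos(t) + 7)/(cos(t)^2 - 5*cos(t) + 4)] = (-cos(t)^4 + 10*cos(t)^3 + 5*cos(t)^2 - 132*cos(t) + 262)*sin(t)/((cos(t) - 4)^2*(cos(t) - 1)^2)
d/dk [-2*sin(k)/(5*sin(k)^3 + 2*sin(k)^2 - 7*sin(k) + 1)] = 2*(10*sin(k)^3 + 2*sin(k)^2 - 1)*cos(k)/(5*sin(k)^3 + 2*sin(k)^2 - 7*sin(k) + 1)^2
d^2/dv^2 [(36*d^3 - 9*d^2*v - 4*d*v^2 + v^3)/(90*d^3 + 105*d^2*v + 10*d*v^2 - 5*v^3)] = 4*d*(-309*d^3 + 153*d^2*v - 27*d*v^2 + v^3)/(5*(-216*d^6 - 540*d^5*v - 342*d^4*v^2 + 55*d^3*v^3 + 57*d^2*v^4 - 15*d*v^5 + v^6))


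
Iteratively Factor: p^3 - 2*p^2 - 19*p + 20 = (p - 5)*(p^2 + 3*p - 4) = (p - 5)*(p - 1)*(p + 4)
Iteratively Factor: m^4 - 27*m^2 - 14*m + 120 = (m + 4)*(m^3 - 4*m^2 - 11*m + 30) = (m - 5)*(m + 4)*(m^2 + m - 6) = (m - 5)*(m - 2)*(m + 4)*(m + 3)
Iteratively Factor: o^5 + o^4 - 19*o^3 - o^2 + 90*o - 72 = (o - 3)*(o^4 + 4*o^3 - 7*o^2 - 22*o + 24) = (o - 3)*(o + 3)*(o^3 + o^2 - 10*o + 8) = (o - 3)*(o - 1)*(o + 3)*(o^2 + 2*o - 8) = (o - 3)*(o - 1)*(o + 3)*(o + 4)*(o - 2)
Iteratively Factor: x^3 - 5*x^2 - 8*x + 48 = (x - 4)*(x^2 - x - 12) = (x - 4)*(x + 3)*(x - 4)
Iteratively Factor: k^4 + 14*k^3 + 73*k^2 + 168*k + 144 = (k + 4)*(k^3 + 10*k^2 + 33*k + 36) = (k + 3)*(k + 4)*(k^2 + 7*k + 12) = (k + 3)^2*(k + 4)*(k + 4)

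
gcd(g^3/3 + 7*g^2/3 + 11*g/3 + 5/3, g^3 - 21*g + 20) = g + 5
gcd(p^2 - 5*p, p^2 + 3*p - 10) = 1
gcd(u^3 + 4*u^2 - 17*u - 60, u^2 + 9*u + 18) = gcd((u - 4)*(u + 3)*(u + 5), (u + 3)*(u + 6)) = u + 3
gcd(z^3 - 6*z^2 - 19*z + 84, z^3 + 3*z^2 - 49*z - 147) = z - 7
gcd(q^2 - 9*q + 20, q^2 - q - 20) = q - 5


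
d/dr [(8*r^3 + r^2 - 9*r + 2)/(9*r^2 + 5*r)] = 2*(36*r^4 + 40*r^3 + 43*r^2 - 18*r - 5)/(r^2*(81*r^2 + 90*r + 25))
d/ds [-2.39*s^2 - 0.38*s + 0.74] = -4.78*s - 0.38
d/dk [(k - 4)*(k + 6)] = 2*k + 2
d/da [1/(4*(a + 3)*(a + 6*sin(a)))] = -(a + (a + 3)*(6*cos(a) + 1) + 6*sin(a))/(4*(a + 3)^2*(a + 6*sin(a))^2)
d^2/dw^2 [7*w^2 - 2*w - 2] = 14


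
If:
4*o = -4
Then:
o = -1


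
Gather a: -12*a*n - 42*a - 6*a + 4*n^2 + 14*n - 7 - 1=a*(-12*n - 48) + 4*n^2 + 14*n - 8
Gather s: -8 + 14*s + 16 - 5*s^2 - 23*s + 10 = -5*s^2 - 9*s + 18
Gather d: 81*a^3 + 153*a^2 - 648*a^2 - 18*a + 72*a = 81*a^3 - 495*a^2 + 54*a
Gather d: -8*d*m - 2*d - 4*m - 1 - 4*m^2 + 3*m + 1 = d*(-8*m - 2) - 4*m^2 - m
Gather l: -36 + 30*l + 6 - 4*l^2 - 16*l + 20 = -4*l^2 + 14*l - 10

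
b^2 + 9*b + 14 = (b + 2)*(b + 7)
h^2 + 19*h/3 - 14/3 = (h - 2/3)*(h + 7)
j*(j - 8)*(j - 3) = j^3 - 11*j^2 + 24*j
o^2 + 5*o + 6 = (o + 2)*(o + 3)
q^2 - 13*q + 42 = (q - 7)*(q - 6)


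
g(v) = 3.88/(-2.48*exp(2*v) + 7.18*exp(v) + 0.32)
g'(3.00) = 0.01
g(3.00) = 0.00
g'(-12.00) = 0.00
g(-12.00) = 12.12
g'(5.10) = 0.00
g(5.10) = -0.00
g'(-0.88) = -1.00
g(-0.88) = 1.35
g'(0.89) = 4.82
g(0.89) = 1.25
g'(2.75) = 0.02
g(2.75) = -0.01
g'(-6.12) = -0.54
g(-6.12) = 11.56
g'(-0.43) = -0.64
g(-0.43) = 0.98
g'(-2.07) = -2.28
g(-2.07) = 3.27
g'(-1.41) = -1.53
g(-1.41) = 2.02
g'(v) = 3.88*(4.96*exp(2*v) - 7.18*exp(v))/(-2.48*exp(2*v) + 7.18*exp(v) + 0.32)^2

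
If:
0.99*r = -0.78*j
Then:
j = -1.26923076923077*r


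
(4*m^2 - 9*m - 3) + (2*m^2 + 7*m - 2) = 6*m^2 - 2*m - 5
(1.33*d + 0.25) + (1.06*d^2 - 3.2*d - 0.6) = 1.06*d^2 - 1.87*d - 0.35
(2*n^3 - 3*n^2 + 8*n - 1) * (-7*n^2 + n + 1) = -14*n^5 + 23*n^4 - 57*n^3 + 12*n^2 + 7*n - 1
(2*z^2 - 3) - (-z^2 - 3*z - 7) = 3*z^2 + 3*z + 4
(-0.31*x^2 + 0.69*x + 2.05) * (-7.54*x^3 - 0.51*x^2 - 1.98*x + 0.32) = 2.3374*x^5 - 5.0445*x^4 - 15.1951*x^3 - 2.5109*x^2 - 3.8382*x + 0.656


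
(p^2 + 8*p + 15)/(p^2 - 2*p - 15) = (p + 5)/(p - 5)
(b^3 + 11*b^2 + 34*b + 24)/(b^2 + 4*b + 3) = (b^2 + 10*b + 24)/(b + 3)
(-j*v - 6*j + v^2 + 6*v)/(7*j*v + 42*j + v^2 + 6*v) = (-j + v)/(7*j + v)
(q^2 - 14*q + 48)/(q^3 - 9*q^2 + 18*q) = (q - 8)/(q*(q - 3))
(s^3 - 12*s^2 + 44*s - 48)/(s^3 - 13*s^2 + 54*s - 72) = (s - 2)/(s - 3)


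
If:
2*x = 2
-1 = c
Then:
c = -1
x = 1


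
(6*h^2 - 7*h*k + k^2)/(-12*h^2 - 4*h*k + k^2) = (-h + k)/(2*h + k)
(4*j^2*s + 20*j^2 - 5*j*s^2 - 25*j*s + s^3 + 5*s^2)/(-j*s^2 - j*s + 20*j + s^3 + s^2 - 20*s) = (-4*j + s)/(s - 4)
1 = 1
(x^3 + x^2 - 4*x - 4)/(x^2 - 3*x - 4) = (x^2 - 4)/(x - 4)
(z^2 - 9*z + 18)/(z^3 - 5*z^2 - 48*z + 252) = (z - 3)/(z^2 + z - 42)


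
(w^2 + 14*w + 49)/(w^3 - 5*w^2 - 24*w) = (w^2 + 14*w + 49)/(w*(w^2 - 5*w - 24))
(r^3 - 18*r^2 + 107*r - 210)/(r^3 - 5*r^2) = 1 - 13/r + 42/r^2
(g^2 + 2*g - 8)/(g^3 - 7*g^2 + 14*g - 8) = (g + 4)/(g^2 - 5*g + 4)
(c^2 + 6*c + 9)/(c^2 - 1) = (c^2 + 6*c + 9)/(c^2 - 1)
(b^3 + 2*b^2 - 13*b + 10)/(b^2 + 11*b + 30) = (b^2 - 3*b + 2)/(b + 6)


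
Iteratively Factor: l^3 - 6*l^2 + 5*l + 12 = (l + 1)*(l^2 - 7*l + 12) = (l - 3)*(l + 1)*(l - 4)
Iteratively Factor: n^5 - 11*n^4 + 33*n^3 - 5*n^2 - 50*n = (n + 1)*(n^4 - 12*n^3 + 45*n^2 - 50*n) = n*(n + 1)*(n^3 - 12*n^2 + 45*n - 50) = n*(n - 5)*(n + 1)*(n^2 - 7*n + 10) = n*(n - 5)^2*(n + 1)*(n - 2)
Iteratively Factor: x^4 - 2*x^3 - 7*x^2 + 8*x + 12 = (x - 2)*(x^3 - 7*x - 6) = (x - 2)*(x + 2)*(x^2 - 2*x - 3) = (x - 2)*(x + 1)*(x + 2)*(x - 3)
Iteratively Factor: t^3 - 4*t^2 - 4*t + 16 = (t + 2)*(t^2 - 6*t + 8) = (t - 4)*(t + 2)*(t - 2)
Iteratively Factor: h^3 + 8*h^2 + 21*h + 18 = (h + 2)*(h^2 + 6*h + 9) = (h + 2)*(h + 3)*(h + 3)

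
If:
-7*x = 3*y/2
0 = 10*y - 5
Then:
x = -3/28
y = 1/2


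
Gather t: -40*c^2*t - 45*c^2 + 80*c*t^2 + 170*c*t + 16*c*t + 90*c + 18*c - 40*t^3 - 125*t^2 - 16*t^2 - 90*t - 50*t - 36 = -45*c^2 + 108*c - 40*t^3 + t^2*(80*c - 141) + t*(-40*c^2 + 186*c - 140) - 36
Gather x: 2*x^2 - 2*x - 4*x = 2*x^2 - 6*x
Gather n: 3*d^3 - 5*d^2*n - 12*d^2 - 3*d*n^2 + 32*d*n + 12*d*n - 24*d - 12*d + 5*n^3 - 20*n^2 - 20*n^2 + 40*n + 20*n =3*d^3 - 12*d^2 - 36*d + 5*n^3 + n^2*(-3*d - 40) + n*(-5*d^2 + 44*d + 60)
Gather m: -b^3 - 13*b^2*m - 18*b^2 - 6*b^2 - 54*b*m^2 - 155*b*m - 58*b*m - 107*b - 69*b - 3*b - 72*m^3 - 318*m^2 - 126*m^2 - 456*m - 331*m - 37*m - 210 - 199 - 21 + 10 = -b^3 - 24*b^2 - 179*b - 72*m^3 + m^2*(-54*b - 444) + m*(-13*b^2 - 213*b - 824) - 420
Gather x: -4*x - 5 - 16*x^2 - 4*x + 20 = -16*x^2 - 8*x + 15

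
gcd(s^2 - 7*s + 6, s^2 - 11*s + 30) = s - 6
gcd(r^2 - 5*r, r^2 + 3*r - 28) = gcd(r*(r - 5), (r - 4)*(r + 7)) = 1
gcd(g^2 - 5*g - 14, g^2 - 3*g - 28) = g - 7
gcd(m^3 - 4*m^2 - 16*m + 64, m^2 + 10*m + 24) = m + 4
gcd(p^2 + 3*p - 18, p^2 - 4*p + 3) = p - 3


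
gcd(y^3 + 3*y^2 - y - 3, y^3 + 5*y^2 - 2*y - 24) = y + 3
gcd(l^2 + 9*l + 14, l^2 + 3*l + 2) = l + 2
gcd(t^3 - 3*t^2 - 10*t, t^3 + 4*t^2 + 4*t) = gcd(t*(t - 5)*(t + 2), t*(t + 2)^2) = t^2 + 2*t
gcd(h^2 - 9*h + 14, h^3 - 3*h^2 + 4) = h - 2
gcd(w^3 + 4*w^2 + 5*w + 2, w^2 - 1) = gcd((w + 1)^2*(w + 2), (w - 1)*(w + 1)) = w + 1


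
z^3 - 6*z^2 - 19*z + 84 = (z - 7)*(z - 3)*(z + 4)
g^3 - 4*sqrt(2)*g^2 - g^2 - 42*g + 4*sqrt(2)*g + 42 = (g - 1)*(g - 7*sqrt(2))*(g + 3*sqrt(2))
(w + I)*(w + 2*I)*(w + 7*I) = w^3 + 10*I*w^2 - 23*w - 14*I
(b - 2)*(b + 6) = b^2 + 4*b - 12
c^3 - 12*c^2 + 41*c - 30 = (c - 6)*(c - 5)*(c - 1)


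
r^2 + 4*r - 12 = (r - 2)*(r + 6)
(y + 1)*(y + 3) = y^2 + 4*y + 3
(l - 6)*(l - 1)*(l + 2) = l^3 - 5*l^2 - 8*l + 12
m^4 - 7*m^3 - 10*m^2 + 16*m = m*(m - 8)*(m - 1)*(m + 2)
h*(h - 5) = h^2 - 5*h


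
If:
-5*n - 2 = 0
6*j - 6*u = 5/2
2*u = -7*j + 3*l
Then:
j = u + 5/12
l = 3*u + 35/36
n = -2/5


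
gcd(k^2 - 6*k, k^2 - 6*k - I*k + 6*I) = k - 6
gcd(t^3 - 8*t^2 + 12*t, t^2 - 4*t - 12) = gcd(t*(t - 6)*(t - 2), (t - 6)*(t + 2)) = t - 6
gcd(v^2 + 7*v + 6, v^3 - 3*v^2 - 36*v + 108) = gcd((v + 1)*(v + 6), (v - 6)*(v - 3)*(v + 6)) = v + 6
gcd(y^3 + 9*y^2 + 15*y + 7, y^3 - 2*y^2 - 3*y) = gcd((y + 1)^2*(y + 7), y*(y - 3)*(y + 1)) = y + 1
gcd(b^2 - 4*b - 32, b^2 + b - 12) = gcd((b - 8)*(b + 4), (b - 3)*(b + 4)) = b + 4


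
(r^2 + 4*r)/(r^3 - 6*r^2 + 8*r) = (r + 4)/(r^2 - 6*r + 8)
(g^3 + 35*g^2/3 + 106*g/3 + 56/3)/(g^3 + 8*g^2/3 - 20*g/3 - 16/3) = (g + 7)/(g - 2)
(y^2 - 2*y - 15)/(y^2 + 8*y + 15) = (y - 5)/(y + 5)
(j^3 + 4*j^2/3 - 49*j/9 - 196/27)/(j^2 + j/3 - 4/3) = (j^2 - 49/9)/(j - 1)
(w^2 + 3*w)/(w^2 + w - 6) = w/(w - 2)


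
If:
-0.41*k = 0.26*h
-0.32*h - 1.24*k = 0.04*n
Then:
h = 0.0857740585774059*n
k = -0.0543933054393305*n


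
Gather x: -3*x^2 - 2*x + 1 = -3*x^2 - 2*x + 1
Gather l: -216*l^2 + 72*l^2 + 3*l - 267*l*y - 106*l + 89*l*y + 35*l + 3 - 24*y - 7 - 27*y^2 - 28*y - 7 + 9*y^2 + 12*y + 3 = -144*l^2 + l*(-178*y - 68) - 18*y^2 - 40*y - 8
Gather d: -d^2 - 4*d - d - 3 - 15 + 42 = -d^2 - 5*d + 24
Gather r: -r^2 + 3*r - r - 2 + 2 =-r^2 + 2*r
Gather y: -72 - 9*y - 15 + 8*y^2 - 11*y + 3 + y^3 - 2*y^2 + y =y^3 + 6*y^2 - 19*y - 84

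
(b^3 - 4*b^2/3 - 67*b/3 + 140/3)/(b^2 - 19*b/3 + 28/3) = b + 5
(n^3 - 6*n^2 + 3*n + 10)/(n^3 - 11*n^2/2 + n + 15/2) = 2*(n - 2)/(2*n - 3)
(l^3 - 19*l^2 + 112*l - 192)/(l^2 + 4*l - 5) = (l^3 - 19*l^2 + 112*l - 192)/(l^2 + 4*l - 5)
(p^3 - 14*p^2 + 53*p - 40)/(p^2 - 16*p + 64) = (p^2 - 6*p + 5)/(p - 8)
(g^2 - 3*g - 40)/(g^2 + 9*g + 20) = (g - 8)/(g + 4)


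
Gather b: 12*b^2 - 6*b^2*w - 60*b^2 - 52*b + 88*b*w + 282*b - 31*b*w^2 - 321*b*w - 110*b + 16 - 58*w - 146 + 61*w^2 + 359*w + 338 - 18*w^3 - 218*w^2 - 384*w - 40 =b^2*(-6*w - 48) + b*(-31*w^2 - 233*w + 120) - 18*w^3 - 157*w^2 - 83*w + 168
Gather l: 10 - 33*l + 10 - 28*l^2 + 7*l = -28*l^2 - 26*l + 20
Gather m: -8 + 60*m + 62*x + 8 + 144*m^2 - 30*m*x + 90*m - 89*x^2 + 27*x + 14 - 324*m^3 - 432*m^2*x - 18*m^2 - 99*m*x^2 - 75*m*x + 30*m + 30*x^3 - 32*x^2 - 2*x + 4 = -324*m^3 + m^2*(126 - 432*x) + m*(-99*x^2 - 105*x + 180) + 30*x^3 - 121*x^2 + 87*x + 18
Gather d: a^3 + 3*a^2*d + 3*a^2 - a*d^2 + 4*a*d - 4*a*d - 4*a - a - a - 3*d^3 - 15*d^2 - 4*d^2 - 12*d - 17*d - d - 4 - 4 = a^3 + 3*a^2 - 6*a - 3*d^3 + d^2*(-a - 19) + d*(3*a^2 - 30) - 8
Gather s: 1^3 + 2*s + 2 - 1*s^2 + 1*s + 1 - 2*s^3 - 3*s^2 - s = -2*s^3 - 4*s^2 + 2*s + 4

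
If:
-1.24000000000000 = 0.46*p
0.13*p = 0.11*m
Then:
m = -3.19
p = -2.70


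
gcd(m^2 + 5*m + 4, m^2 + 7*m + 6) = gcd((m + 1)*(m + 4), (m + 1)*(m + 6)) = m + 1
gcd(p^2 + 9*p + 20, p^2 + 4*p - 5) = p + 5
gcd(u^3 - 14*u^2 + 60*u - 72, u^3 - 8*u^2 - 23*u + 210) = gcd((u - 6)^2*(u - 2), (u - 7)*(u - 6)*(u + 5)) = u - 6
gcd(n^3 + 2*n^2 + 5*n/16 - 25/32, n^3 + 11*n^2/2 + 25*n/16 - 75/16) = n + 5/4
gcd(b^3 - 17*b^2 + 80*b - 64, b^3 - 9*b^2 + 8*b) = b^2 - 9*b + 8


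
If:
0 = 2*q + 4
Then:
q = -2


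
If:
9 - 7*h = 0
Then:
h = 9/7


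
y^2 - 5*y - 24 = (y - 8)*(y + 3)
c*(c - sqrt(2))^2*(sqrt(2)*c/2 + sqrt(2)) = sqrt(2)*c^4/2 - 2*c^3 + sqrt(2)*c^3 - 4*c^2 + sqrt(2)*c^2 + 2*sqrt(2)*c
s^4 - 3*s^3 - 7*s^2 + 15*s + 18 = (s - 3)^2*(s + 1)*(s + 2)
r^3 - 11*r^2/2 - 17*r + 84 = (r - 6)*(r - 7/2)*(r + 4)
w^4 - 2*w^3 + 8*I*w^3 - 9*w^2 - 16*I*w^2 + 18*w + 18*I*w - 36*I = (w - 2)*(w - I)*(w + 3*I)*(w + 6*I)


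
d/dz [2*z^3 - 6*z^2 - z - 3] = 6*z^2 - 12*z - 1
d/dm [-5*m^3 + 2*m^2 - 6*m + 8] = -15*m^2 + 4*m - 6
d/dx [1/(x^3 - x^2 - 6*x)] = (-3*x^2 + 2*x + 6)/(x^2*(-x^2 + x + 6)^2)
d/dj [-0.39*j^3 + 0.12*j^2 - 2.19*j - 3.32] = -1.17*j^2 + 0.24*j - 2.19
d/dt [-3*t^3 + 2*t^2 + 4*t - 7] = -9*t^2 + 4*t + 4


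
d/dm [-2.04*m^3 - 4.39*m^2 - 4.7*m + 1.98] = -6.12*m^2 - 8.78*m - 4.7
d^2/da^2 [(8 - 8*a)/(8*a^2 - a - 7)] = -1024/(512*a^3 + 1344*a^2 + 1176*a + 343)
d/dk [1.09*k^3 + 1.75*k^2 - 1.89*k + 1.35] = 3.27*k^2 + 3.5*k - 1.89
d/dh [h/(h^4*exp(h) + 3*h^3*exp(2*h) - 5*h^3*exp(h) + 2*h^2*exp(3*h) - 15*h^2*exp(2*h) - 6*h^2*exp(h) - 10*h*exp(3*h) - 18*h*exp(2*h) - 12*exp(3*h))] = (h^4 + 3*h^3*exp(h) - 5*h^3 + 2*h^2*exp(2*h) - 15*h^2*exp(h) - 6*h^2 + h*(-h^4 - 6*h^3*exp(h) + h^3 - 6*h^2*exp(2*h) + 21*h^2*exp(h) + 21*h^2 + 26*h*exp(2*h) + 66*h*exp(h) + 12*h + 46*exp(2*h) + 18*exp(h)) - 10*h*exp(2*h) - 18*h*exp(h) - 12*exp(2*h))*exp(-h)/(-h^4 - 3*h^3*exp(h) + 5*h^3 - 2*h^2*exp(2*h) + 15*h^2*exp(h) + 6*h^2 + 10*h*exp(2*h) + 18*h*exp(h) + 12*exp(2*h))^2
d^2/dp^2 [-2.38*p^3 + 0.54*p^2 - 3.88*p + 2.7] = 1.08 - 14.28*p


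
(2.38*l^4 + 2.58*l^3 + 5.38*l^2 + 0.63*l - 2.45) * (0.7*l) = 1.666*l^5 + 1.806*l^4 + 3.766*l^3 + 0.441*l^2 - 1.715*l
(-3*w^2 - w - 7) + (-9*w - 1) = -3*w^2 - 10*w - 8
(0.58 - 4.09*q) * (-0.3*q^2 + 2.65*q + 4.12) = 1.227*q^3 - 11.0125*q^2 - 15.3138*q + 2.3896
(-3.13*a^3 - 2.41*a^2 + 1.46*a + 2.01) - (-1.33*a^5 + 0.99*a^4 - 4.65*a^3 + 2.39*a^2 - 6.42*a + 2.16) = 1.33*a^5 - 0.99*a^4 + 1.52*a^3 - 4.8*a^2 + 7.88*a - 0.15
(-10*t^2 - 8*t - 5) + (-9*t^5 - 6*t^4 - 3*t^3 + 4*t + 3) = -9*t^5 - 6*t^4 - 3*t^3 - 10*t^2 - 4*t - 2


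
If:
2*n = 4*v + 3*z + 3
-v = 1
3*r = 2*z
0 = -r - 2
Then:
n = -5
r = -2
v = -1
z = -3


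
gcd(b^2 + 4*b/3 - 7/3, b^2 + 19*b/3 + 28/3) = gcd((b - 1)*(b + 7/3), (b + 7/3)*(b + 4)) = b + 7/3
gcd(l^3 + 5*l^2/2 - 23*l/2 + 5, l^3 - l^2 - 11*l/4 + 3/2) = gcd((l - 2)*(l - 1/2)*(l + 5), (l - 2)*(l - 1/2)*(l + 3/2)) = l^2 - 5*l/2 + 1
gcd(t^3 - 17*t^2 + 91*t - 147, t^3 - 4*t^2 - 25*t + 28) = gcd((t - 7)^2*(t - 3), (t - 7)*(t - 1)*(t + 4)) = t - 7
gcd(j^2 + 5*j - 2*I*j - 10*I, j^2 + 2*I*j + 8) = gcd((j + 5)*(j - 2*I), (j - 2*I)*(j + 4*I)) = j - 2*I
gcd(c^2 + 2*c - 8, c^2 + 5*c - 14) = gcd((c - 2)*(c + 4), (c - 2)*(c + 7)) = c - 2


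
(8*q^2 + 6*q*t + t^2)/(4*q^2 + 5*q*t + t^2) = (2*q + t)/(q + t)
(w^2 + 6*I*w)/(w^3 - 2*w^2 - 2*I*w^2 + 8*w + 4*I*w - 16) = w*(w + 6*I)/(w^3 - 2*w^2*(1 + I) + 4*w*(2 + I) - 16)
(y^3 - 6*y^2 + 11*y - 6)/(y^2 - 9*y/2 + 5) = 2*(y^2 - 4*y + 3)/(2*y - 5)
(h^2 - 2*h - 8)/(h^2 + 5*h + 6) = (h - 4)/(h + 3)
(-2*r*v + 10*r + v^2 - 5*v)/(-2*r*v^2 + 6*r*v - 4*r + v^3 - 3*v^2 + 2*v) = (v - 5)/(v^2 - 3*v + 2)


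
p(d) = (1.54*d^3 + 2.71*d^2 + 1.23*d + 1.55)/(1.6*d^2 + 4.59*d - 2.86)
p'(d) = (-3.2*d - 4.59)*(1.54*d^3 + 2.71*d^2 + 1.23*d + 1.55)/(1.6*d^2 + 4.59*d - 2.86)^2 + (4.62*d^2 + 5.42*d + 1.23)/(1.6*d^2 + 4.59*d - 2.86)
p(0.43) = -4.58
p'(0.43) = -53.72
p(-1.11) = -0.24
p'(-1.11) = -0.19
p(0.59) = 8.73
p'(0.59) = -124.68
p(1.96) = 2.11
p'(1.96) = 0.54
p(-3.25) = 30.41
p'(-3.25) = -238.31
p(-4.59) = -9.81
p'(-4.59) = -2.59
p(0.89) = 2.36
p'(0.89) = -3.14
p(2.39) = 2.38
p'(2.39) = 0.67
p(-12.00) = -13.24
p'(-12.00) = 0.89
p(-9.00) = -10.68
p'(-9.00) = 0.80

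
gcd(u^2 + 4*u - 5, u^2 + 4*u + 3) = 1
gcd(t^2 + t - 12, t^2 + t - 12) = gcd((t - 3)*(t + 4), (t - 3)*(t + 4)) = t^2 + t - 12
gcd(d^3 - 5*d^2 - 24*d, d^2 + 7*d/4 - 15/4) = d + 3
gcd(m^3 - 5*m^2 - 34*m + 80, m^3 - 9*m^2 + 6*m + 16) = m^2 - 10*m + 16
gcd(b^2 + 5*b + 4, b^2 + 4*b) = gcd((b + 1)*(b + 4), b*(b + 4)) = b + 4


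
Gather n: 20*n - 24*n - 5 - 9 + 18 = 4 - 4*n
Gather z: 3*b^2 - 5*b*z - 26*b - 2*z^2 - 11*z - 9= 3*b^2 - 26*b - 2*z^2 + z*(-5*b - 11) - 9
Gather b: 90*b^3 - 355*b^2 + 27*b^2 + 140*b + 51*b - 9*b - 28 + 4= 90*b^3 - 328*b^2 + 182*b - 24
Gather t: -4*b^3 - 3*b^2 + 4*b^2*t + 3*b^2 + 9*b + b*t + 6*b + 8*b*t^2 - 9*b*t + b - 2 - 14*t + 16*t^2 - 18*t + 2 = -4*b^3 + 16*b + t^2*(8*b + 16) + t*(4*b^2 - 8*b - 32)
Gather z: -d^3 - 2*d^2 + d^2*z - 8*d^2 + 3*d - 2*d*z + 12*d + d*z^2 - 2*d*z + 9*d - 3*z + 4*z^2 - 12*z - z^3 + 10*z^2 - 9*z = -d^3 - 10*d^2 + 24*d - z^3 + z^2*(d + 14) + z*(d^2 - 4*d - 24)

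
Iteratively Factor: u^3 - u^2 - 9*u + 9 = (u - 1)*(u^2 - 9) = (u - 3)*(u - 1)*(u + 3)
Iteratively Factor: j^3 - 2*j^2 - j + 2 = (j - 1)*(j^2 - j - 2) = (j - 2)*(j - 1)*(j + 1)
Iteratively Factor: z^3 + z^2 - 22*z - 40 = (z + 4)*(z^2 - 3*z - 10) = (z - 5)*(z + 4)*(z + 2)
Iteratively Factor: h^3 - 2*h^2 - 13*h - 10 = (h - 5)*(h^2 + 3*h + 2) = (h - 5)*(h + 2)*(h + 1)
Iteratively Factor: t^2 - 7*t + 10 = (t - 2)*(t - 5)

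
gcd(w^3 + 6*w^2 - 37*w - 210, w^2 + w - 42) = w^2 + w - 42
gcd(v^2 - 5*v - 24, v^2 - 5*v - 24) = v^2 - 5*v - 24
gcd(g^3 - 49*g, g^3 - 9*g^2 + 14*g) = g^2 - 7*g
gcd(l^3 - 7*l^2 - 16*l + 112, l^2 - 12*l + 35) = l - 7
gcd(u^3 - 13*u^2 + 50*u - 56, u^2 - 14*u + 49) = u - 7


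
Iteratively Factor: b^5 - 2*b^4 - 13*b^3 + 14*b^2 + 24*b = (b + 1)*(b^4 - 3*b^3 - 10*b^2 + 24*b) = (b - 4)*(b + 1)*(b^3 + b^2 - 6*b) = (b - 4)*(b - 2)*(b + 1)*(b^2 + 3*b) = b*(b - 4)*(b - 2)*(b + 1)*(b + 3)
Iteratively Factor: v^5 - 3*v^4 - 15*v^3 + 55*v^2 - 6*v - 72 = (v - 3)*(v^4 - 15*v^2 + 10*v + 24) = (v - 3)^2*(v^3 + 3*v^2 - 6*v - 8) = (v - 3)^2*(v - 2)*(v^2 + 5*v + 4) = (v - 3)^2*(v - 2)*(v + 1)*(v + 4)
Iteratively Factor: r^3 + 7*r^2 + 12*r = (r + 4)*(r^2 + 3*r) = (r + 3)*(r + 4)*(r)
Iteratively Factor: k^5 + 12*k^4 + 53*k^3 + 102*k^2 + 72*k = (k + 3)*(k^4 + 9*k^3 + 26*k^2 + 24*k) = (k + 2)*(k + 3)*(k^3 + 7*k^2 + 12*k) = (k + 2)*(k + 3)*(k + 4)*(k^2 + 3*k) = (k + 2)*(k + 3)^2*(k + 4)*(k)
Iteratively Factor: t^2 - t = (t)*(t - 1)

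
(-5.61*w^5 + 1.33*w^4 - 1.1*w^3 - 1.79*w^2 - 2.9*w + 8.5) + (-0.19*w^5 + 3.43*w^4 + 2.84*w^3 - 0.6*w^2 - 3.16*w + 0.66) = -5.8*w^5 + 4.76*w^4 + 1.74*w^3 - 2.39*w^2 - 6.06*w + 9.16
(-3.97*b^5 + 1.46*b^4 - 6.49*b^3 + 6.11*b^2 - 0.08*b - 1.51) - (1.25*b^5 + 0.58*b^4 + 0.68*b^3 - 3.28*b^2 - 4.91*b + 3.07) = -5.22*b^5 + 0.88*b^4 - 7.17*b^3 + 9.39*b^2 + 4.83*b - 4.58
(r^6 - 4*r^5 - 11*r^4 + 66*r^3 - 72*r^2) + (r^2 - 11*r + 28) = r^6 - 4*r^5 - 11*r^4 + 66*r^3 - 71*r^2 - 11*r + 28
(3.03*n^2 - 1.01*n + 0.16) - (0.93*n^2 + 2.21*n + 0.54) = 2.1*n^2 - 3.22*n - 0.38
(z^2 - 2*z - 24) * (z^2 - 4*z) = z^4 - 6*z^3 - 16*z^2 + 96*z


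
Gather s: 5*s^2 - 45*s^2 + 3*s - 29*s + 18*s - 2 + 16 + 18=-40*s^2 - 8*s + 32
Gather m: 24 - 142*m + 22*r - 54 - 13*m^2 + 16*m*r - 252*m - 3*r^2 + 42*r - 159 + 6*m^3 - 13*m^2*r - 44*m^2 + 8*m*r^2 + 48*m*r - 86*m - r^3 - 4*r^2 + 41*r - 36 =6*m^3 + m^2*(-13*r - 57) + m*(8*r^2 + 64*r - 480) - r^3 - 7*r^2 + 105*r - 225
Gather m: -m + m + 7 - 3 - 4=0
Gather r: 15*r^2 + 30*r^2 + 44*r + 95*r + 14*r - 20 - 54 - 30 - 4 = 45*r^2 + 153*r - 108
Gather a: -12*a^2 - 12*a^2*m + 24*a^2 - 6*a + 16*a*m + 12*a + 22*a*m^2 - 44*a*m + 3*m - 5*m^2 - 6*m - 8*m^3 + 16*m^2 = a^2*(12 - 12*m) + a*(22*m^2 - 28*m + 6) - 8*m^3 + 11*m^2 - 3*m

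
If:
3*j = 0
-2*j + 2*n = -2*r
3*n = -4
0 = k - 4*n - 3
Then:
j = 0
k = -7/3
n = -4/3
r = 4/3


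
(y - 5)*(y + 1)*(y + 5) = y^3 + y^2 - 25*y - 25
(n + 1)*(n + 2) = n^2 + 3*n + 2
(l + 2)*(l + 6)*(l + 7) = l^3 + 15*l^2 + 68*l + 84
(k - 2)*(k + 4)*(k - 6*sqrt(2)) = k^3 - 6*sqrt(2)*k^2 + 2*k^2 - 12*sqrt(2)*k - 8*k + 48*sqrt(2)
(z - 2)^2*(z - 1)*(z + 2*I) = z^4 - 5*z^3 + 2*I*z^3 + 8*z^2 - 10*I*z^2 - 4*z + 16*I*z - 8*I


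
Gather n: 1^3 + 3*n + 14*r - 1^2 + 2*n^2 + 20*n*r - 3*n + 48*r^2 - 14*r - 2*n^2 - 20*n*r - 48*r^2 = 0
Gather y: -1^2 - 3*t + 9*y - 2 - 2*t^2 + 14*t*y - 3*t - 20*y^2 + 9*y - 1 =-2*t^2 - 6*t - 20*y^2 + y*(14*t + 18) - 4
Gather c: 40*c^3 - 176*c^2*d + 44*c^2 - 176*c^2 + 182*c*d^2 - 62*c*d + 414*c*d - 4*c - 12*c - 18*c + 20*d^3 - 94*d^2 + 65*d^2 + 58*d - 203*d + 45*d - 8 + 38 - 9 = 40*c^3 + c^2*(-176*d - 132) + c*(182*d^2 + 352*d - 34) + 20*d^3 - 29*d^2 - 100*d + 21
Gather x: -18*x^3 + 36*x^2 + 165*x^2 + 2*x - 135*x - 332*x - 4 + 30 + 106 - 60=-18*x^3 + 201*x^2 - 465*x + 72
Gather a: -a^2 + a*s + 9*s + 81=-a^2 + a*s + 9*s + 81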